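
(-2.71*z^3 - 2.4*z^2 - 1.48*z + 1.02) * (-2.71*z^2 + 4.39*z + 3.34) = 7.3441*z^5 - 5.3929*z^4 - 15.5766*z^3 - 17.2774*z^2 - 0.465400000000001*z + 3.4068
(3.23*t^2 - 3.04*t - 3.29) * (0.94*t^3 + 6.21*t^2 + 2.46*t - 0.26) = 3.0362*t^5 + 17.2007*t^4 - 14.0252*t^3 - 28.7491*t^2 - 7.303*t + 0.8554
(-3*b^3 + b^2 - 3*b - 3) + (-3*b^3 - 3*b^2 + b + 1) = -6*b^3 - 2*b^2 - 2*b - 2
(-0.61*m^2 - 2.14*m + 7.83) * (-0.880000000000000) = 0.5368*m^2 + 1.8832*m - 6.8904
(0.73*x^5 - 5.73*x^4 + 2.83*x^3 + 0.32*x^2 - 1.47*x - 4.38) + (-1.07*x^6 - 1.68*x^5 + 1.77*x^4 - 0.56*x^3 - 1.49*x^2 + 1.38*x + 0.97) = -1.07*x^6 - 0.95*x^5 - 3.96*x^4 + 2.27*x^3 - 1.17*x^2 - 0.0900000000000001*x - 3.41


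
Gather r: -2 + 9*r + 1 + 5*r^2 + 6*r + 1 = 5*r^2 + 15*r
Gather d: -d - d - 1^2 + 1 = -2*d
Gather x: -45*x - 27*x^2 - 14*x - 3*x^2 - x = -30*x^2 - 60*x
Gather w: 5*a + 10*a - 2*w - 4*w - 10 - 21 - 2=15*a - 6*w - 33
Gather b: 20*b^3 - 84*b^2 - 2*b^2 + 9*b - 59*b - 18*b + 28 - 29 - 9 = 20*b^3 - 86*b^2 - 68*b - 10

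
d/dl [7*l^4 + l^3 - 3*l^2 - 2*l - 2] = 28*l^3 + 3*l^2 - 6*l - 2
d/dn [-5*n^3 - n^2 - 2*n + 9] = -15*n^2 - 2*n - 2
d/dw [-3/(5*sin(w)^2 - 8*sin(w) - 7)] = 6*(5*sin(w) - 4)*cos(w)/(-5*sin(w)^2 + 8*sin(w) + 7)^2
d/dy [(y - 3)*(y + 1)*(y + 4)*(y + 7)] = 4*y^3 + 27*y^2 + 6*y - 89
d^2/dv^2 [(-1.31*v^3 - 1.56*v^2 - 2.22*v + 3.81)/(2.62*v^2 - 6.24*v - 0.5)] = (-1.4210854715202e-14*v^4 - 186.934904*v^3 + 120.135384*v^2 - 393.147768*v + 319.759512)/(17.984728*v^6 - 128.501568*v^5 + 295.752936*v^4 - 193.924224*v^3 - 56.4414*v^2 - 4.68*v - 0.125)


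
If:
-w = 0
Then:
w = 0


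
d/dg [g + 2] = 1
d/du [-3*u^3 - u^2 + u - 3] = -9*u^2 - 2*u + 1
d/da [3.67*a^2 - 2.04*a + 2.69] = 7.34*a - 2.04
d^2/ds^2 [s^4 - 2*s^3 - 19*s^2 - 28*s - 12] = 12*s^2 - 12*s - 38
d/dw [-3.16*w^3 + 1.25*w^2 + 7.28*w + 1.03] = -9.48*w^2 + 2.5*w + 7.28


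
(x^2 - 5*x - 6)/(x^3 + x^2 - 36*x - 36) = 1/(x + 6)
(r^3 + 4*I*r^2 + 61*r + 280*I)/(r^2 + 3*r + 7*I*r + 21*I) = (r^2 - 3*I*r + 40)/(r + 3)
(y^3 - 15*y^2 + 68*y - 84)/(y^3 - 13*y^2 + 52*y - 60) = (y - 7)/(y - 5)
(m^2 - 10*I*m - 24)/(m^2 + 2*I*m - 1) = (m^2 - 10*I*m - 24)/(m^2 + 2*I*m - 1)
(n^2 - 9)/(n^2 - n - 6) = (n + 3)/(n + 2)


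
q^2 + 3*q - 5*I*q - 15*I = (q + 3)*(q - 5*I)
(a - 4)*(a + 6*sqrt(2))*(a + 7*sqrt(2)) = a^3 - 4*a^2 + 13*sqrt(2)*a^2 - 52*sqrt(2)*a + 84*a - 336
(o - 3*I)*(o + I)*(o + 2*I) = o^3 + 7*o + 6*I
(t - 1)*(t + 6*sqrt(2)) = t^2 - t + 6*sqrt(2)*t - 6*sqrt(2)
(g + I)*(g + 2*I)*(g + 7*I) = g^3 + 10*I*g^2 - 23*g - 14*I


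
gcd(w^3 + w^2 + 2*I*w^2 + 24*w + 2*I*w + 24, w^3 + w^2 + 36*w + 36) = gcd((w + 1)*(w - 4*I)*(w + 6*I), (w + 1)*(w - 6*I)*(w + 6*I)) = w^2 + w*(1 + 6*I) + 6*I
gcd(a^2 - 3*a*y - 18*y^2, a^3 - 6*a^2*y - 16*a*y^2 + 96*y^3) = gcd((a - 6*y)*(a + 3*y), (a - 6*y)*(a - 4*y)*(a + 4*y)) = -a + 6*y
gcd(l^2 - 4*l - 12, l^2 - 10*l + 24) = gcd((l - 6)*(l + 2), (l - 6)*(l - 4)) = l - 6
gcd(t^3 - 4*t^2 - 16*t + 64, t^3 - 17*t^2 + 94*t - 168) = t - 4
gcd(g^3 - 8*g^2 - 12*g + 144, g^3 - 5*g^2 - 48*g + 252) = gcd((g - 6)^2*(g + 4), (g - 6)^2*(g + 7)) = g^2 - 12*g + 36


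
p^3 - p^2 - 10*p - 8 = (p - 4)*(p + 1)*(p + 2)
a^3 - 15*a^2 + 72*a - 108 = (a - 6)^2*(a - 3)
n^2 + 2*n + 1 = (n + 1)^2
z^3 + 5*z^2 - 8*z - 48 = (z - 3)*(z + 4)^2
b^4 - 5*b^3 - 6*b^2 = b^2*(b - 6)*(b + 1)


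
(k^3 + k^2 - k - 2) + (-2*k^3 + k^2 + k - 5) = -k^3 + 2*k^2 - 7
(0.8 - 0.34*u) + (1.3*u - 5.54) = 0.96*u - 4.74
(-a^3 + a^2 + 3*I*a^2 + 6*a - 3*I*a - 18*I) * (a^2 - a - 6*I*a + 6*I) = -a^5 + 2*a^4 + 9*I*a^4 + 23*a^3 - 18*I*a^3 - 42*a^2 - 45*I*a^2 - 90*a + 54*I*a + 108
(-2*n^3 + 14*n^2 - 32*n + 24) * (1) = -2*n^3 + 14*n^2 - 32*n + 24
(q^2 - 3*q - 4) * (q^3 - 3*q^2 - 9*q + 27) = q^5 - 6*q^4 - 4*q^3 + 66*q^2 - 45*q - 108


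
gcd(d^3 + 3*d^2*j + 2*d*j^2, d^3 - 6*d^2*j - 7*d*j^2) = d^2 + d*j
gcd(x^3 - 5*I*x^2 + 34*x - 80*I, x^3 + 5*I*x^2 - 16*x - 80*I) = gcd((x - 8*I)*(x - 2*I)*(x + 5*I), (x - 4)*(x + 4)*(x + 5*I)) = x + 5*I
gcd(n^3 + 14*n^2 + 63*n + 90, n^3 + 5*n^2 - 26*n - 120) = n + 6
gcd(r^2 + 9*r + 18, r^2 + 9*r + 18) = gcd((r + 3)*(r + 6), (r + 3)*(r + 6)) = r^2 + 9*r + 18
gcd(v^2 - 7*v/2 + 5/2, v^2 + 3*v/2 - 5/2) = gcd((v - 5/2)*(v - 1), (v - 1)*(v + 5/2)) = v - 1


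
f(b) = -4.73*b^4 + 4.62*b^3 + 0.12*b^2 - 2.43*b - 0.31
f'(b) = -18.92*b^3 + 13.86*b^2 + 0.24*b - 2.43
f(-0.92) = -4.96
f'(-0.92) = 23.81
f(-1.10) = -10.57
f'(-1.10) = 39.26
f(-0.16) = 0.06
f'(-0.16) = -2.04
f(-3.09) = -559.18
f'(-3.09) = 687.37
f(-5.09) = -3769.00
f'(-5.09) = 2850.46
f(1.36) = -7.95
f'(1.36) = -24.06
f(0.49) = -1.20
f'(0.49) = -1.21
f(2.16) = -61.40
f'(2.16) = -127.92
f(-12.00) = -106018.51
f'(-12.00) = 34684.29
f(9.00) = -27678.01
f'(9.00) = -12670.29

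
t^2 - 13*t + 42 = (t - 7)*(t - 6)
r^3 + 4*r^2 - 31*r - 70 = (r - 5)*(r + 2)*(r + 7)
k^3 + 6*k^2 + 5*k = k*(k + 1)*(k + 5)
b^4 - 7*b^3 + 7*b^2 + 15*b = b*(b - 5)*(b - 3)*(b + 1)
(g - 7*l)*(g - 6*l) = g^2 - 13*g*l + 42*l^2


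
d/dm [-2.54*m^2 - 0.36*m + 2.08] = -5.08*m - 0.36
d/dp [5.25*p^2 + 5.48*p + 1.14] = 10.5*p + 5.48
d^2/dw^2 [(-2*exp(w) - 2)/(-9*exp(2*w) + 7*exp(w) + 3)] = (162*exp(4*w) + 774*exp(3*w) - 54*exp(2*w) + 272*exp(w) - 24)*exp(w)/(729*exp(6*w) - 1701*exp(5*w) + 594*exp(4*w) + 791*exp(3*w) - 198*exp(2*w) - 189*exp(w) - 27)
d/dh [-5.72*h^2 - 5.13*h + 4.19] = -11.44*h - 5.13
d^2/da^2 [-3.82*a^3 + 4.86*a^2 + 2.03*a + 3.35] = 9.72 - 22.92*a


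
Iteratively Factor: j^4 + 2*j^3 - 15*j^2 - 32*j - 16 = (j - 4)*(j^3 + 6*j^2 + 9*j + 4) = (j - 4)*(j + 1)*(j^2 + 5*j + 4) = (j - 4)*(j + 1)^2*(j + 4)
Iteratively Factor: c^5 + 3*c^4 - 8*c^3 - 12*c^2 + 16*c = (c + 2)*(c^4 + c^3 - 10*c^2 + 8*c) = (c - 2)*(c + 2)*(c^3 + 3*c^2 - 4*c) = (c - 2)*(c - 1)*(c + 2)*(c^2 + 4*c) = (c - 2)*(c - 1)*(c + 2)*(c + 4)*(c)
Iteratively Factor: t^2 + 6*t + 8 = (t + 2)*(t + 4)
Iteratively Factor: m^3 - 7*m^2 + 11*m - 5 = (m - 1)*(m^2 - 6*m + 5) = (m - 5)*(m - 1)*(m - 1)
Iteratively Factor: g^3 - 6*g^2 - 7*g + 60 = (g + 3)*(g^2 - 9*g + 20) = (g - 5)*(g + 3)*(g - 4)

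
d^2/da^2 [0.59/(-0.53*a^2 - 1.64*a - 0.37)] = (0.331462*a^2 + 1.025656*a - 0.59*(1.06*a + 1.64)*(2.12*a + 3.28) + 0.231398)/(0.53*a^2 + 1.64*a + 0.37)^3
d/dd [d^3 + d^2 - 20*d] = 3*d^2 + 2*d - 20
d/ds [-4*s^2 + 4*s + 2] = 4 - 8*s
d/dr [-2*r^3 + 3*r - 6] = 3 - 6*r^2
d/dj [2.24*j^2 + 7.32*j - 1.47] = 4.48*j + 7.32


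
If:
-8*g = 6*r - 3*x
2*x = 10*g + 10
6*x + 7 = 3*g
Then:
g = -37/27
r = 73/81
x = -50/27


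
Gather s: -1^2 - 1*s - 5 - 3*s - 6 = -4*s - 12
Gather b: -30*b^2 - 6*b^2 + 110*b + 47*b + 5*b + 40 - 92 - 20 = -36*b^2 + 162*b - 72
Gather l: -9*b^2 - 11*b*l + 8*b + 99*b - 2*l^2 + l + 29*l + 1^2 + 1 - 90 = -9*b^2 + 107*b - 2*l^2 + l*(30 - 11*b) - 88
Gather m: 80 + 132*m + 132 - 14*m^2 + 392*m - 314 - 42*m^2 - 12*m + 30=-56*m^2 + 512*m - 72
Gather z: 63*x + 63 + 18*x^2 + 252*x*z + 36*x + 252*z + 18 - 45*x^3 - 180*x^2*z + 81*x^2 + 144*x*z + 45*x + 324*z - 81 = -45*x^3 + 99*x^2 + 144*x + z*(-180*x^2 + 396*x + 576)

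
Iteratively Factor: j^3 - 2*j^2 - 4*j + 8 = (j - 2)*(j^2 - 4) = (j - 2)*(j + 2)*(j - 2)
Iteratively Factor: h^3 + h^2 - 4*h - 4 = (h + 2)*(h^2 - h - 2) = (h - 2)*(h + 2)*(h + 1)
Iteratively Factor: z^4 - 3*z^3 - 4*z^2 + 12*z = (z - 3)*(z^3 - 4*z) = (z - 3)*(z + 2)*(z^2 - 2*z) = z*(z - 3)*(z + 2)*(z - 2)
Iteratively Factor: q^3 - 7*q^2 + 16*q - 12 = (q - 2)*(q^2 - 5*q + 6) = (q - 2)^2*(q - 3)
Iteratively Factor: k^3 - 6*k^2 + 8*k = (k)*(k^2 - 6*k + 8) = k*(k - 2)*(k - 4)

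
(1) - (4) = -3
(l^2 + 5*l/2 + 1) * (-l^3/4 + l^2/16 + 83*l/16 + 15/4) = -l^5/4 - 9*l^4/16 + 163*l^3/32 + 537*l^2/32 + 233*l/16 + 15/4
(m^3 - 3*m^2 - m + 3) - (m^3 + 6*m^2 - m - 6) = 9 - 9*m^2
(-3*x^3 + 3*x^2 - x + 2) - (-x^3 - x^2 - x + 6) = -2*x^3 + 4*x^2 - 4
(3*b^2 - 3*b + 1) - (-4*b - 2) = 3*b^2 + b + 3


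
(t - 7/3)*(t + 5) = t^2 + 8*t/3 - 35/3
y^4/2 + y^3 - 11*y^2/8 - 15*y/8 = y*(y/2 + 1/2)*(y - 3/2)*(y + 5/2)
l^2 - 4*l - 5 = (l - 5)*(l + 1)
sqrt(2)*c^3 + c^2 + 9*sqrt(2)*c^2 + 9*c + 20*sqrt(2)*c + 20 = (c + 4)*(c + 5)*(sqrt(2)*c + 1)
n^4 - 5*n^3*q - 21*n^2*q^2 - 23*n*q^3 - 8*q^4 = (n - 8*q)*(n + q)^3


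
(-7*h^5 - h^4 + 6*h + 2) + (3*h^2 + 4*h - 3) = -7*h^5 - h^4 + 3*h^2 + 10*h - 1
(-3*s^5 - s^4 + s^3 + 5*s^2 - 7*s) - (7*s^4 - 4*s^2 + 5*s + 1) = -3*s^5 - 8*s^4 + s^3 + 9*s^2 - 12*s - 1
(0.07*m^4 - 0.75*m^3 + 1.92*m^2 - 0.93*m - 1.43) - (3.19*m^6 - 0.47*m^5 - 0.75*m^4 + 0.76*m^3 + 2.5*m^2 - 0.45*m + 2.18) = -3.19*m^6 + 0.47*m^5 + 0.82*m^4 - 1.51*m^3 - 0.58*m^2 - 0.48*m - 3.61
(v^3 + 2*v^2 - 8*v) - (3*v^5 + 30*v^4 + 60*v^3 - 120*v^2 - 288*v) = -3*v^5 - 30*v^4 - 59*v^3 + 122*v^2 + 280*v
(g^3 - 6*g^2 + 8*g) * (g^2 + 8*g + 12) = g^5 + 2*g^4 - 28*g^3 - 8*g^2 + 96*g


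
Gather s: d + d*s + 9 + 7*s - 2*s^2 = d - 2*s^2 + s*(d + 7) + 9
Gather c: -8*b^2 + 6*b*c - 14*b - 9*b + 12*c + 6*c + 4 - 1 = -8*b^2 - 23*b + c*(6*b + 18) + 3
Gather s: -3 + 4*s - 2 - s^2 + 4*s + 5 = -s^2 + 8*s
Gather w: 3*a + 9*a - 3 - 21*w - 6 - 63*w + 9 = 12*a - 84*w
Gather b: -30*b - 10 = -30*b - 10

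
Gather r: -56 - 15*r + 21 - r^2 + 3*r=-r^2 - 12*r - 35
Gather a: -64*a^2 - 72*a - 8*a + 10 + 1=-64*a^2 - 80*a + 11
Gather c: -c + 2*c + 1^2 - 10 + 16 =c + 7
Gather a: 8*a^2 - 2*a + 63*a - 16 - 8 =8*a^2 + 61*a - 24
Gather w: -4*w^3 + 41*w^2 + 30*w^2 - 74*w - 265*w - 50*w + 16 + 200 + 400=-4*w^3 + 71*w^2 - 389*w + 616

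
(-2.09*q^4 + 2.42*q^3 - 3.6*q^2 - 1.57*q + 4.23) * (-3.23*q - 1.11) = 6.7507*q^5 - 5.4967*q^4 + 8.9418*q^3 + 9.0671*q^2 - 11.9202*q - 4.6953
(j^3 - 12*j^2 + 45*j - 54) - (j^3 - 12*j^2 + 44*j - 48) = j - 6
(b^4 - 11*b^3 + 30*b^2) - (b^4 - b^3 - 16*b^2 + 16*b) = -10*b^3 + 46*b^2 - 16*b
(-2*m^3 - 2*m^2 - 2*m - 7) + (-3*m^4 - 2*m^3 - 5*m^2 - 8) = -3*m^4 - 4*m^3 - 7*m^2 - 2*m - 15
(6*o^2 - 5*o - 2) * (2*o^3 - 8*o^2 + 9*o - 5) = 12*o^5 - 58*o^4 + 90*o^3 - 59*o^2 + 7*o + 10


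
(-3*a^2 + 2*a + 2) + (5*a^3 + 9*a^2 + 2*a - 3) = 5*a^3 + 6*a^2 + 4*a - 1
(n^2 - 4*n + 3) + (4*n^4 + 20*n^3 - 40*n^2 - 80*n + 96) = 4*n^4 + 20*n^3 - 39*n^2 - 84*n + 99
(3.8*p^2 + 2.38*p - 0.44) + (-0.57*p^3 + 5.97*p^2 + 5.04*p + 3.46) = -0.57*p^3 + 9.77*p^2 + 7.42*p + 3.02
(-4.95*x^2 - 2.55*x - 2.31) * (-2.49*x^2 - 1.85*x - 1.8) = 12.3255*x^4 + 15.507*x^3 + 19.3794*x^2 + 8.8635*x + 4.158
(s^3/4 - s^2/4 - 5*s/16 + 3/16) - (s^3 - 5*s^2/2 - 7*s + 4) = -3*s^3/4 + 9*s^2/4 + 107*s/16 - 61/16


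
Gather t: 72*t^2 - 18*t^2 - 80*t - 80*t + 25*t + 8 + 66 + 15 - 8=54*t^2 - 135*t + 81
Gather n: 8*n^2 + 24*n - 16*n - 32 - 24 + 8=8*n^2 + 8*n - 48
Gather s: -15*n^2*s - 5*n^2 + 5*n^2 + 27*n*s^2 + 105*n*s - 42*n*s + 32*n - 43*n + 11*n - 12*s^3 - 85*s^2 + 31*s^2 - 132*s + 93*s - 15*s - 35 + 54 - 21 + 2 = -12*s^3 + s^2*(27*n - 54) + s*(-15*n^2 + 63*n - 54)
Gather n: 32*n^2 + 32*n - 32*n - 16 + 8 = 32*n^2 - 8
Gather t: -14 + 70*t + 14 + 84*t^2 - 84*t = 84*t^2 - 14*t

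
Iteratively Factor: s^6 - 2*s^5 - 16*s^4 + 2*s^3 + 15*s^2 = (s + 3)*(s^5 - 5*s^4 - s^3 + 5*s^2) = s*(s + 3)*(s^4 - 5*s^3 - s^2 + 5*s) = s*(s - 5)*(s + 3)*(s^3 - s) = s*(s - 5)*(s + 1)*(s + 3)*(s^2 - s) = s*(s - 5)*(s - 1)*(s + 1)*(s + 3)*(s)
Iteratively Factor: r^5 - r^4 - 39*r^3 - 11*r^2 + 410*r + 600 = (r - 5)*(r^4 + 4*r^3 - 19*r^2 - 106*r - 120) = (r - 5)*(r + 4)*(r^3 - 19*r - 30) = (r - 5)*(r + 3)*(r + 4)*(r^2 - 3*r - 10) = (r - 5)^2*(r + 3)*(r + 4)*(r + 2)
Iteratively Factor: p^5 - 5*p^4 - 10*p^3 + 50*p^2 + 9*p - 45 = (p - 5)*(p^4 - 10*p^2 + 9) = (p - 5)*(p - 3)*(p^3 + 3*p^2 - p - 3) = (p - 5)*(p - 3)*(p + 1)*(p^2 + 2*p - 3) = (p - 5)*(p - 3)*(p - 1)*(p + 1)*(p + 3)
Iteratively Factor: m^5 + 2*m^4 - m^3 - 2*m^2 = (m)*(m^4 + 2*m^3 - m^2 - 2*m) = m*(m + 1)*(m^3 + m^2 - 2*m) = m*(m + 1)*(m + 2)*(m^2 - m) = m*(m - 1)*(m + 1)*(m + 2)*(m)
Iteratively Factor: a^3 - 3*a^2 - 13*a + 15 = (a + 3)*(a^2 - 6*a + 5) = (a - 1)*(a + 3)*(a - 5)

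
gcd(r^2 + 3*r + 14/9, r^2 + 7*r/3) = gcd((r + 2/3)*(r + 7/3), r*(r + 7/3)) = r + 7/3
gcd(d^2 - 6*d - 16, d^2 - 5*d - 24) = d - 8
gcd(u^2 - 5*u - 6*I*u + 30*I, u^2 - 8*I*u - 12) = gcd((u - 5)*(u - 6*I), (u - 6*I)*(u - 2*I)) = u - 6*I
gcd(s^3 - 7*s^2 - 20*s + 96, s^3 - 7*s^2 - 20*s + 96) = s^3 - 7*s^2 - 20*s + 96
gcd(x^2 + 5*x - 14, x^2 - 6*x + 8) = x - 2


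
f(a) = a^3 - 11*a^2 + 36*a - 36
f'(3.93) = -4.13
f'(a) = 3*a^2 - 22*a + 36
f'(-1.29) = 69.37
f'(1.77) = 6.46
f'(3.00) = -3.00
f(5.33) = -5.20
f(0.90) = -11.78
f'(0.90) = 18.63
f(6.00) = 0.00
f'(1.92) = 4.82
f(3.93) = -3.72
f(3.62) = -2.39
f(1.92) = -0.35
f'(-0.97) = 60.16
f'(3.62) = -4.33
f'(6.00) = 12.00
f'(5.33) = 3.97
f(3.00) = 0.00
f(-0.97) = -82.18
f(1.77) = -1.20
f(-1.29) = -102.89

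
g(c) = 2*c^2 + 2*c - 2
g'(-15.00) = -58.00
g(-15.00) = 418.00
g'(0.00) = 2.00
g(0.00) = -2.00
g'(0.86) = 5.44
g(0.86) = 1.20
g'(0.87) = 5.48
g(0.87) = 1.25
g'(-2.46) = -7.84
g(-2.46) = 5.18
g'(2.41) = 11.64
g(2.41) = 14.44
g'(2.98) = 13.92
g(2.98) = 21.72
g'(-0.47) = 0.12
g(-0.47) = -2.50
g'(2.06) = 10.24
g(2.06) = 10.61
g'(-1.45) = -3.80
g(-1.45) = -0.70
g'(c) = 4*c + 2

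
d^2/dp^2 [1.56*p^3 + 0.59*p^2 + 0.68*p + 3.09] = 9.36*p + 1.18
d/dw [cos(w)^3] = -3*sin(w)*cos(w)^2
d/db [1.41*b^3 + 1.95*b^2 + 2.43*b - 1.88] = 4.23*b^2 + 3.9*b + 2.43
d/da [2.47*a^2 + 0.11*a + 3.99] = 4.94*a + 0.11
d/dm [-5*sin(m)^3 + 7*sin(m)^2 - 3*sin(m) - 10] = (-15*sin(m)^2 + 14*sin(m) - 3)*cos(m)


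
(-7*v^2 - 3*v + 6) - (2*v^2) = -9*v^2 - 3*v + 6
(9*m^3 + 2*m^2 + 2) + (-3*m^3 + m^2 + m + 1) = 6*m^3 + 3*m^2 + m + 3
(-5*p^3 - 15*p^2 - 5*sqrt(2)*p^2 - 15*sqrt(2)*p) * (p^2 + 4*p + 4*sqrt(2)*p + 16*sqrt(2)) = -5*p^5 - 25*sqrt(2)*p^4 - 35*p^4 - 175*sqrt(2)*p^3 - 100*p^3 - 300*sqrt(2)*p^2 - 280*p^2 - 480*p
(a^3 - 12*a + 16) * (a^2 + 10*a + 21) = a^5 + 10*a^4 + 9*a^3 - 104*a^2 - 92*a + 336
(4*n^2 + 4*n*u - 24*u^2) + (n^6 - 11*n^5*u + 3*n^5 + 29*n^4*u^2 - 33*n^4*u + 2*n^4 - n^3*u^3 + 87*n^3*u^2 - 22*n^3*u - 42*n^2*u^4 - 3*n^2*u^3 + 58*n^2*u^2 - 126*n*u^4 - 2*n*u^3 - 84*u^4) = n^6 - 11*n^5*u + 3*n^5 + 29*n^4*u^2 - 33*n^4*u + 2*n^4 - n^3*u^3 + 87*n^3*u^2 - 22*n^3*u - 42*n^2*u^4 - 3*n^2*u^3 + 58*n^2*u^2 + 4*n^2 - 126*n*u^4 - 2*n*u^3 + 4*n*u - 84*u^4 - 24*u^2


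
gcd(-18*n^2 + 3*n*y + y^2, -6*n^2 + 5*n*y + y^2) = 6*n + y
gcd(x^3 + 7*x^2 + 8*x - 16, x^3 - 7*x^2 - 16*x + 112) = x + 4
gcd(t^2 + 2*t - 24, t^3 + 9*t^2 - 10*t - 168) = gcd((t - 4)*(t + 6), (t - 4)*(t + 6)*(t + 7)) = t^2 + 2*t - 24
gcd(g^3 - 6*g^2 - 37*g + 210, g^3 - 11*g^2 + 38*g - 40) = g - 5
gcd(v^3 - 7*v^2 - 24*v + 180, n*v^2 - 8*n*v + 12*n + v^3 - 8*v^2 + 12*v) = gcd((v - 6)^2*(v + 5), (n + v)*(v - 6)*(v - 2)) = v - 6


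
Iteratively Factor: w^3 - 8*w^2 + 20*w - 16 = (w - 2)*(w^2 - 6*w + 8) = (w - 2)^2*(w - 4)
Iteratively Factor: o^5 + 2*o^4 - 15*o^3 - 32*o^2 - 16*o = (o + 4)*(o^4 - 2*o^3 - 7*o^2 - 4*o) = o*(o + 4)*(o^3 - 2*o^2 - 7*o - 4) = o*(o - 4)*(o + 4)*(o^2 + 2*o + 1) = o*(o - 4)*(o + 1)*(o + 4)*(o + 1)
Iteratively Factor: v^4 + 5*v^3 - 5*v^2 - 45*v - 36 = (v + 1)*(v^3 + 4*v^2 - 9*v - 36) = (v + 1)*(v + 4)*(v^2 - 9) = (v - 3)*(v + 1)*(v + 4)*(v + 3)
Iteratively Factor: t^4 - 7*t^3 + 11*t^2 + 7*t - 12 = (t - 1)*(t^3 - 6*t^2 + 5*t + 12) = (t - 1)*(t + 1)*(t^2 - 7*t + 12) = (t - 3)*(t - 1)*(t + 1)*(t - 4)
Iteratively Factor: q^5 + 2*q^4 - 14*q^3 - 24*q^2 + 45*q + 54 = (q + 3)*(q^4 - q^3 - 11*q^2 + 9*q + 18) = (q + 1)*(q + 3)*(q^3 - 2*q^2 - 9*q + 18) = (q + 1)*(q + 3)^2*(q^2 - 5*q + 6) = (q - 2)*(q + 1)*(q + 3)^2*(q - 3)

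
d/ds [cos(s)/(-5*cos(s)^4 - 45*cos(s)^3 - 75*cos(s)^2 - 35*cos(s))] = -3*(cos(s) + 5)*sin(s)/(5*(cos(s) + 1)^3*(cos(s) + 7)^2)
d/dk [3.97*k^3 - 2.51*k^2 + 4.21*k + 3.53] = 11.91*k^2 - 5.02*k + 4.21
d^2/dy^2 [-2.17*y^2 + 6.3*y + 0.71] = -4.34000000000000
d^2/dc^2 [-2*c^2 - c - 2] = -4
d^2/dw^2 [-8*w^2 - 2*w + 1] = -16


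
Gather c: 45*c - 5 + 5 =45*c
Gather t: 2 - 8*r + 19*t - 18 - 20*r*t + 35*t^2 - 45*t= -8*r + 35*t^2 + t*(-20*r - 26) - 16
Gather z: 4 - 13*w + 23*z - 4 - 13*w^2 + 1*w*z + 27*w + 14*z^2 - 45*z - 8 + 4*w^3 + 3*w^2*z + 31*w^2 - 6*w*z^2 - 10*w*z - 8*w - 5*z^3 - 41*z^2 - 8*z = 4*w^3 + 18*w^2 + 6*w - 5*z^3 + z^2*(-6*w - 27) + z*(3*w^2 - 9*w - 30) - 8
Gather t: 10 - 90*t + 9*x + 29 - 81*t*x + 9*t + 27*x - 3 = t*(-81*x - 81) + 36*x + 36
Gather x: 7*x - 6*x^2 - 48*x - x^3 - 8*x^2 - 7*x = -x^3 - 14*x^2 - 48*x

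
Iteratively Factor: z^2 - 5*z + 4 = (z - 1)*(z - 4)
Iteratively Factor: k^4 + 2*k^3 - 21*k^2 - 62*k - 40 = (k + 2)*(k^3 - 21*k - 20) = (k + 2)*(k + 4)*(k^2 - 4*k - 5) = (k + 1)*(k + 2)*(k + 4)*(k - 5)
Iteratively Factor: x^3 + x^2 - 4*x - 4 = (x - 2)*(x^2 + 3*x + 2) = (x - 2)*(x + 1)*(x + 2)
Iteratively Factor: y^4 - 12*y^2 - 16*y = (y - 4)*(y^3 + 4*y^2 + 4*y) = y*(y - 4)*(y^2 + 4*y + 4) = y*(y - 4)*(y + 2)*(y + 2)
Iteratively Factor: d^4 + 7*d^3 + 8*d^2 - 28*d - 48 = (d + 3)*(d^3 + 4*d^2 - 4*d - 16) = (d + 2)*(d + 3)*(d^2 + 2*d - 8) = (d + 2)*(d + 3)*(d + 4)*(d - 2)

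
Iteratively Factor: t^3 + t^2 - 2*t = (t - 1)*(t^2 + 2*t) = t*(t - 1)*(t + 2)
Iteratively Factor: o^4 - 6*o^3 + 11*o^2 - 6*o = (o - 3)*(o^3 - 3*o^2 + 2*o) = (o - 3)*(o - 2)*(o^2 - o) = o*(o - 3)*(o - 2)*(o - 1)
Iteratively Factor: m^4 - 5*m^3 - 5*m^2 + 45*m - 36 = (m - 4)*(m^3 - m^2 - 9*m + 9) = (m - 4)*(m + 3)*(m^2 - 4*m + 3) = (m - 4)*(m - 3)*(m + 3)*(m - 1)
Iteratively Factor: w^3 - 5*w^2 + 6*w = (w - 3)*(w^2 - 2*w) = (w - 3)*(w - 2)*(w)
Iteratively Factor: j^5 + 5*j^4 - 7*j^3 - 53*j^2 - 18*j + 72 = (j - 3)*(j^4 + 8*j^3 + 17*j^2 - 2*j - 24) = (j - 3)*(j + 4)*(j^3 + 4*j^2 + j - 6) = (j - 3)*(j + 2)*(j + 4)*(j^2 + 2*j - 3) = (j - 3)*(j + 2)*(j + 3)*(j + 4)*(j - 1)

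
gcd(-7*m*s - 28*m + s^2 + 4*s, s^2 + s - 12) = s + 4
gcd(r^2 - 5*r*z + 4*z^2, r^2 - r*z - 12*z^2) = -r + 4*z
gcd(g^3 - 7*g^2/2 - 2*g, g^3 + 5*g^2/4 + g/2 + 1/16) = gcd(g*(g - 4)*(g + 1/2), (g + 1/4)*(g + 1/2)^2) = g + 1/2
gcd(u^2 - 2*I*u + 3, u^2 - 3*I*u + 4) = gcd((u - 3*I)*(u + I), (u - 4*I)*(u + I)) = u + I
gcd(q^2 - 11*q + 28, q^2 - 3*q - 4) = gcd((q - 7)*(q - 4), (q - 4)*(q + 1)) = q - 4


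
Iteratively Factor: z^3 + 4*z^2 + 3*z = (z + 1)*(z^2 + 3*z) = (z + 1)*(z + 3)*(z)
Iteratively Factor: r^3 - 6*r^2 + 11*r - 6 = (r - 2)*(r^2 - 4*r + 3) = (r - 3)*(r - 2)*(r - 1)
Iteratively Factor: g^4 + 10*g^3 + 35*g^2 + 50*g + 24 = (g + 3)*(g^3 + 7*g^2 + 14*g + 8) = (g + 2)*(g + 3)*(g^2 + 5*g + 4) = (g + 1)*(g + 2)*(g + 3)*(g + 4)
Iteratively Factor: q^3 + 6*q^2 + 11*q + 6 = (q + 1)*(q^2 + 5*q + 6) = (q + 1)*(q + 2)*(q + 3)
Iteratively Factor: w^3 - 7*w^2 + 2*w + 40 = (w - 4)*(w^2 - 3*w - 10) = (w - 4)*(w + 2)*(w - 5)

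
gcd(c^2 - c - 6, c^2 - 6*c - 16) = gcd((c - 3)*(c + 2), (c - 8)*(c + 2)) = c + 2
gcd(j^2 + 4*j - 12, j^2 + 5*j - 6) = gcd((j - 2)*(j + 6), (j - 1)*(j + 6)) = j + 6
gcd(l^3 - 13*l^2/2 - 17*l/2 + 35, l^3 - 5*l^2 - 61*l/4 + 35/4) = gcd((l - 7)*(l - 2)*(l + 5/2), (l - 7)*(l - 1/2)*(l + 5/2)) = l^2 - 9*l/2 - 35/2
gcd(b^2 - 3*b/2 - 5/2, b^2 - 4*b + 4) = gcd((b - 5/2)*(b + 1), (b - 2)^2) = 1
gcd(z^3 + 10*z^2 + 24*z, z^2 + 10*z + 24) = z^2 + 10*z + 24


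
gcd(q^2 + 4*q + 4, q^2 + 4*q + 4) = q^2 + 4*q + 4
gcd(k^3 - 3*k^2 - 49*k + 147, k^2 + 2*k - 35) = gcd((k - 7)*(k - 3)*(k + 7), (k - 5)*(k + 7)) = k + 7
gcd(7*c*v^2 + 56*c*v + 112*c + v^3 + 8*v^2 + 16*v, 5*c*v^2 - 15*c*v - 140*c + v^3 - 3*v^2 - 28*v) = v + 4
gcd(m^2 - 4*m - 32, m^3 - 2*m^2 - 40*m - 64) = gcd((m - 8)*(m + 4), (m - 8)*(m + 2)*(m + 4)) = m^2 - 4*m - 32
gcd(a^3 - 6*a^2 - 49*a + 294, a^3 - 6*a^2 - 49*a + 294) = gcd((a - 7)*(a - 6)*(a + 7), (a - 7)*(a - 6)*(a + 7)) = a^3 - 6*a^2 - 49*a + 294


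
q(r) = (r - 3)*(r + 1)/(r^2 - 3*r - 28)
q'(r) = (3 - 2*r)*(r - 3)*(r + 1)/(r^2 - 3*r - 28)^2 + (r - 3)/(r^2 - 3*r - 28) + (r + 1)/(r^2 - 3*r - 28) = (-r^2 - 50*r + 47)/(r^4 - 6*r^3 - 47*r^2 + 168*r + 784)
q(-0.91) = 0.01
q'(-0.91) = 0.15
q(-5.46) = 2.07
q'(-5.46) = 0.88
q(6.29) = -3.28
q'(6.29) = -5.75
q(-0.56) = 0.06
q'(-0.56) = 0.11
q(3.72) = -0.13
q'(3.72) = -0.24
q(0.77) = 0.13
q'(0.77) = 0.01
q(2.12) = 0.09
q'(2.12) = -0.07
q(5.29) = -0.91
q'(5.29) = -0.97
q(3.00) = 0.00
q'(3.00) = -0.14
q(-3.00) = -1.20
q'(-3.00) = 1.88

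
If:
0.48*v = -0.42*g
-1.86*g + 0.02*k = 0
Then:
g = -1.14285714285714*v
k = -106.285714285714*v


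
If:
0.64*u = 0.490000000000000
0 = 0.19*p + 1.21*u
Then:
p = -4.88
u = 0.77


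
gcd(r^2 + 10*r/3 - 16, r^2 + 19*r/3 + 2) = r + 6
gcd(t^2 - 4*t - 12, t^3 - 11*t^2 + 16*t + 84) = t^2 - 4*t - 12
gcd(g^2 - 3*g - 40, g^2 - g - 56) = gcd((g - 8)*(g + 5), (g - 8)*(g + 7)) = g - 8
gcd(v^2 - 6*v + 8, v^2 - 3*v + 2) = v - 2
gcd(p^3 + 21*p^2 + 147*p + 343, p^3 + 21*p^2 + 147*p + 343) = p^3 + 21*p^2 + 147*p + 343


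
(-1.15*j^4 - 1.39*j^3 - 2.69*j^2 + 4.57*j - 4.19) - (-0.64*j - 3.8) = -1.15*j^4 - 1.39*j^3 - 2.69*j^2 + 5.21*j - 0.390000000000001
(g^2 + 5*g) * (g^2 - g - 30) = g^4 + 4*g^3 - 35*g^2 - 150*g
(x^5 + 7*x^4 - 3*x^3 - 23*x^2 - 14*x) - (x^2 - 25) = x^5 + 7*x^4 - 3*x^3 - 24*x^2 - 14*x + 25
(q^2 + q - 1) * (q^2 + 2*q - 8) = q^4 + 3*q^3 - 7*q^2 - 10*q + 8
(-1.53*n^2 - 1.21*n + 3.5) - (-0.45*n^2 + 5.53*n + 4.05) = -1.08*n^2 - 6.74*n - 0.55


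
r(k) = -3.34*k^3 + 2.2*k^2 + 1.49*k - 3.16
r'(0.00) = 1.49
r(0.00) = -3.16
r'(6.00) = -332.83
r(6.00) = -636.46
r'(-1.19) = -17.94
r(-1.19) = 3.81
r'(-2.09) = -51.47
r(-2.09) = 33.83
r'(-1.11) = -15.74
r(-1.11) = 2.46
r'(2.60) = -54.81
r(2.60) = -43.12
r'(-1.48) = -26.97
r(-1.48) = 10.28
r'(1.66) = -18.82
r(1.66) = -9.90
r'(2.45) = -47.88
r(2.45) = -35.42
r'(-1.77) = -37.69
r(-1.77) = 19.62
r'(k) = -10.02*k^2 + 4.4*k + 1.49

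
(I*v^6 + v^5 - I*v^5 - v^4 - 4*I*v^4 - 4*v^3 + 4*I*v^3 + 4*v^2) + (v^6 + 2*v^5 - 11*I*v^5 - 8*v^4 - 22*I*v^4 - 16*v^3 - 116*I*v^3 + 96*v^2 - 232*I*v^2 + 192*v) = v^6 + I*v^6 + 3*v^5 - 12*I*v^5 - 9*v^4 - 26*I*v^4 - 20*v^3 - 112*I*v^3 + 100*v^2 - 232*I*v^2 + 192*v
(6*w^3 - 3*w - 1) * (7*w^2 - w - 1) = 42*w^5 - 6*w^4 - 27*w^3 - 4*w^2 + 4*w + 1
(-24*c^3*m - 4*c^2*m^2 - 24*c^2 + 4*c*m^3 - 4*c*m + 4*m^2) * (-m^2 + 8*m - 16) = 24*c^3*m^3 - 192*c^3*m^2 + 384*c^3*m + 4*c^2*m^4 - 32*c^2*m^3 + 88*c^2*m^2 - 192*c^2*m + 384*c^2 - 4*c*m^5 + 32*c*m^4 - 60*c*m^3 - 32*c*m^2 + 64*c*m - 4*m^4 + 32*m^3 - 64*m^2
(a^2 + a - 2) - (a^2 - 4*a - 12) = 5*a + 10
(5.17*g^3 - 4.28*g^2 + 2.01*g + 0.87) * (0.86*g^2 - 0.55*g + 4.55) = 4.4462*g^5 - 6.5243*g^4 + 27.6061*g^3 - 19.8313*g^2 + 8.667*g + 3.9585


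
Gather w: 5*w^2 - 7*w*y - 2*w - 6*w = 5*w^2 + w*(-7*y - 8)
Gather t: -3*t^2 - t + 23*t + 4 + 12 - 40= -3*t^2 + 22*t - 24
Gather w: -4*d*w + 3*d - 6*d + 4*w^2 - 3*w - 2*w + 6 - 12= -3*d + 4*w^2 + w*(-4*d - 5) - 6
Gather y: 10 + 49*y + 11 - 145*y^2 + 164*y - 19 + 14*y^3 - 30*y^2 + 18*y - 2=14*y^3 - 175*y^2 + 231*y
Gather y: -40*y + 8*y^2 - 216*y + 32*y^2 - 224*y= 40*y^2 - 480*y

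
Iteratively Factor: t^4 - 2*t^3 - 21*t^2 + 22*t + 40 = (t + 4)*(t^3 - 6*t^2 + 3*t + 10) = (t + 1)*(t + 4)*(t^2 - 7*t + 10) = (t - 5)*(t + 1)*(t + 4)*(t - 2)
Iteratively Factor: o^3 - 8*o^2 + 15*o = (o - 5)*(o^2 - 3*o) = o*(o - 5)*(o - 3)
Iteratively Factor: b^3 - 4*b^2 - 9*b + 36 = (b - 3)*(b^2 - b - 12) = (b - 4)*(b - 3)*(b + 3)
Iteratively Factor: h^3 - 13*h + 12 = (h + 4)*(h^2 - 4*h + 3) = (h - 3)*(h + 4)*(h - 1)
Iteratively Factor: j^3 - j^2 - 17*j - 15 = (j - 5)*(j^2 + 4*j + 3) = (j - 5)*(j + 1)*(j + 3)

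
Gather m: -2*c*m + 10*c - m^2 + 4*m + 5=10*c - m^2 + m*(4 - 2*c) + 5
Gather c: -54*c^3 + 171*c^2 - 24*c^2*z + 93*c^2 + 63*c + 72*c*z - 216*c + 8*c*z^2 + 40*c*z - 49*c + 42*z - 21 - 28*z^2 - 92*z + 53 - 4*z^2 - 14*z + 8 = -54*c^3 + c^2*(264 - 24*z) + c*(8*z^2 + 112*z - 202) - 32*z^2 - 64*z + 40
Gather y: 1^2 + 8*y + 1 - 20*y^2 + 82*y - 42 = -20*y^2 + 90*y - 40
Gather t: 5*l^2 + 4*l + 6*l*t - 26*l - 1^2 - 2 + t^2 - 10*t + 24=5*l^2 - 22*l + t^2 + t*(6*l - 10) + 21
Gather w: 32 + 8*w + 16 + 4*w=12*w + 48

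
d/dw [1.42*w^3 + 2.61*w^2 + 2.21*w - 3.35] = 4.26*w^2 + 5.22*w + 2.21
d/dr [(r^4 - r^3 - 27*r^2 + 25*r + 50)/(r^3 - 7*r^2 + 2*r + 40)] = (r^4 - 4*r^3 - 25*r^2 - 44*r + 36)/(r^4 - 4*r^3 - 12*r^2 + 32*r + 64)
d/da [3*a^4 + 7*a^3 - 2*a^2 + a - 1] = 12*a^3 + 21*a^2 - 4*a + 1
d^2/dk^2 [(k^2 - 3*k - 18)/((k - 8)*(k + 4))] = 2*(k^3 + 42*k^2 - 72*k + 544)/(k^6 - 12*k^5 - 48*k^4 + 704*k^3 + 1536*k^2 - 12288*k - 32768)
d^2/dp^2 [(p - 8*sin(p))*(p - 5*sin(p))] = 13*p*sin(p) - 160*sin(p)^2 - 26*cos(p) + 82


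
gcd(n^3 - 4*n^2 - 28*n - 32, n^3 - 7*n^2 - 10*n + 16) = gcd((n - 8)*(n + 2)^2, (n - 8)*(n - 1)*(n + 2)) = n^2 - 6*n - 16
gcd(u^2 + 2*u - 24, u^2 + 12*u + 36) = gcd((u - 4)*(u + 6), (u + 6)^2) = u + 6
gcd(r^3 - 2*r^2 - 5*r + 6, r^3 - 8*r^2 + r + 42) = r^2 - r - 6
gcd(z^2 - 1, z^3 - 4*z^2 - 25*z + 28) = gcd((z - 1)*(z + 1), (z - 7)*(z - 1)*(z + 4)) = z - 1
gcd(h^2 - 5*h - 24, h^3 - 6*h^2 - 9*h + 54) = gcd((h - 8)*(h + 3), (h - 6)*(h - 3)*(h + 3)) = h + 3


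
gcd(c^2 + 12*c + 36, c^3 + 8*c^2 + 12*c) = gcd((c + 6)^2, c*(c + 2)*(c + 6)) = c + 6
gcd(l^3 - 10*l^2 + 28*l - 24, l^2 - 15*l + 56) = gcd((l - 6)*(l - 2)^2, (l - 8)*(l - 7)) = 1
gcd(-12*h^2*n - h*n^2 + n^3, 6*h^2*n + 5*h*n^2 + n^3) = 3*h*n + n^2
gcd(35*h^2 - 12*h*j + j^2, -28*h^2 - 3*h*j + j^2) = 7*h - j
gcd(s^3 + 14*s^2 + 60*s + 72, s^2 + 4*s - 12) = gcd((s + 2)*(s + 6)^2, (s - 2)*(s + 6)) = s + 6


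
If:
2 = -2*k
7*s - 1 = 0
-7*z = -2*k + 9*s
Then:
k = -1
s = 1/7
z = -23/49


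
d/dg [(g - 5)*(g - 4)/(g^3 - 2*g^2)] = (-g^3 + 18*g^2 - 78*g + 80)/(g^3*(g^2 - 4*g + 4))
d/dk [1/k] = -1/k^2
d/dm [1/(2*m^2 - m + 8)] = (1 - 4*m)/(2*m^2 - m + 8)^2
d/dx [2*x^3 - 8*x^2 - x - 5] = 6*x^2 - 16*x - 1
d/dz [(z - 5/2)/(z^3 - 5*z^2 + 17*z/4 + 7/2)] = 2*(-16*z^3 + 100*z^2 - 200*z + 113)/(16*z^6 - 160*z^5 + 536*z^4 - 568*z^3 - 271*z^2 + 476*z + 196)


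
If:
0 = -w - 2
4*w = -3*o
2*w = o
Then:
No Solution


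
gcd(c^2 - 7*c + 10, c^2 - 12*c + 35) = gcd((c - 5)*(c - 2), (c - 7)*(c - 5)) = c - 5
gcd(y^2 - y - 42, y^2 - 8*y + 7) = y - 7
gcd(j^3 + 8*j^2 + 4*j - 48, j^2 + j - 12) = j + 4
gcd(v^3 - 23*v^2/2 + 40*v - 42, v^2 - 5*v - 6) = v - 6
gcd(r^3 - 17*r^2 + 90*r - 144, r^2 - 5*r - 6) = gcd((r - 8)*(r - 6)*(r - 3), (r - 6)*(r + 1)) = r - 6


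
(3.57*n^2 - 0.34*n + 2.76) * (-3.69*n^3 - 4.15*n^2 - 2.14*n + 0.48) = -13.1733*n^5 - 13.5609*n^4 - 16.4132*n^3 - 9.0128*n^2 - 6.0696*n + 1.3248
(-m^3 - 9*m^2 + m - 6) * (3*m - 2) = -3*m^4 - 25*m^3 + 21*m^2 - 20*m + 12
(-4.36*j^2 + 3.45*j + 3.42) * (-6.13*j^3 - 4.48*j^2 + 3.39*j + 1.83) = 26.7268*j^5 - 1.6157*j^4 - 51.201*j^3 - 11.6049*j^2 + 17.9073*j + 6.2586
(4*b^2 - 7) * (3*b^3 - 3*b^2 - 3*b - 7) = 12*b^5 - 12*b^4 - 33*b^3 - 7*b^2 + 21*b + 49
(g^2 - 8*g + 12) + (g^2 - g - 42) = 2*g^2 - 9*g - 30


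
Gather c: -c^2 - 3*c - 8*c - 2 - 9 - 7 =-c^2 - 11*c - 18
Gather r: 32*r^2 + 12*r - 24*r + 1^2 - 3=32*r^2 - 12*r - 2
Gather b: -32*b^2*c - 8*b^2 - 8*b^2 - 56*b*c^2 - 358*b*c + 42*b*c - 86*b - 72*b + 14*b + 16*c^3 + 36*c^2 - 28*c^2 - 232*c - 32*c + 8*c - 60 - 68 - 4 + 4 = b^2*(-32*c - 16) + b*(-56*c^2 - 316*c - 144) + 16*c^3 + 8*c^2 - 256*c - 128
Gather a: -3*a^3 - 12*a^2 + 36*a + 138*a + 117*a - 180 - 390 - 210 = -3*a^3 - 12*a^2 + 291*a - 780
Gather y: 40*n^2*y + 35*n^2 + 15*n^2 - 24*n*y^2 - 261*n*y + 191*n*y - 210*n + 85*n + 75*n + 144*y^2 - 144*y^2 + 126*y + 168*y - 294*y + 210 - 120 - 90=50*n^2 - 24*n*y^2 - 50*n + y*(40*n^2 - 70*n)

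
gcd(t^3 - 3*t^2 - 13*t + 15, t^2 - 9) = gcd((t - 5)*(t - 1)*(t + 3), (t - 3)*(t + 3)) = t + 3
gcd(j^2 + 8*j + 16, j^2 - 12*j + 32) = 1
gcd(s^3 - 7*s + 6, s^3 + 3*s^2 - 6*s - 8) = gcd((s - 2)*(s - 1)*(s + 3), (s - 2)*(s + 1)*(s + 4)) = s - 2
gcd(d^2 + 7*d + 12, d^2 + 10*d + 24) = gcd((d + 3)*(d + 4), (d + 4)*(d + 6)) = d + 4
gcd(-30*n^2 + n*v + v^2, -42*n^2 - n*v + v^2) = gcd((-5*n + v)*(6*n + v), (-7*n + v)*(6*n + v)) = 6*n + v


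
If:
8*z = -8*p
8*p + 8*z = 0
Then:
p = -z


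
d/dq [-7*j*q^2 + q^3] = q*(-14*j + 3*q)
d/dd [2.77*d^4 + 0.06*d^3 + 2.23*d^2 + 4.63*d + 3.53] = 11.08*d^3 + 0.18*d^2 + 4.46*d + 4.63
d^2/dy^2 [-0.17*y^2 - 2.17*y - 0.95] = -0.340000000000000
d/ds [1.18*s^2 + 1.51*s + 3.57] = 2.36*s + 1.51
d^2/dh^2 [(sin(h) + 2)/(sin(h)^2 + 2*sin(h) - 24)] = (-sin(h)^5 - 6*sin(h)^4 - 154*sin(h)^3 - 236*sin(h)^2 - 504*sin(h) + 208)/(sin(h)^2 + 2*sin(h) - 24)^3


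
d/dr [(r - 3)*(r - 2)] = 2*r - 5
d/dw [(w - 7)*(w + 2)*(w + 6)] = 3*w^2 + 2*w - 44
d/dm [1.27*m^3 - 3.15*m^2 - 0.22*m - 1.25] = 3.81*m^2 - 6.3*m - 0.22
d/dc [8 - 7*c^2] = -14*c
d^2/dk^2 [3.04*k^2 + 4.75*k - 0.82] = 6.08000000000000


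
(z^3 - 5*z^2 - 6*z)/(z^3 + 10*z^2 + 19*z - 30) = z*(z^2 - 5*z - 6)/(z^3 + 10*z^2 + 19*z - 30)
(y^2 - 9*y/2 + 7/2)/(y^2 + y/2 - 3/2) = (2*y - 7)/(2*y + 3)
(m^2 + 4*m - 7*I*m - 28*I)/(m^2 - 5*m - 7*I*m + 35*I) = (m + 4)/(m - 5)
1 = 1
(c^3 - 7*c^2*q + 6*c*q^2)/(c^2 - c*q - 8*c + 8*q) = c*(c - 6*q)/(c - 8)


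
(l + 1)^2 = l^2 + 2*l + 1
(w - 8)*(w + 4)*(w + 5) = w^3 + w^2 - 52*w - 160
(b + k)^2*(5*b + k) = 5*b^3 + 11*b^2*k + 7*b*k^2 + k^3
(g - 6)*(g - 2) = g^2 - 8*g + 12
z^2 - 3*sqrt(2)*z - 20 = (z - 5*sqrt(2))*(z + 2*sqrt(2))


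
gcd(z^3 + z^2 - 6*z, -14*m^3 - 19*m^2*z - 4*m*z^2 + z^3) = 1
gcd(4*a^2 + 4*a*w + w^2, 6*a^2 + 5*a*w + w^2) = 2*a + w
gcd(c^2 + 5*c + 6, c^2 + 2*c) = c + 2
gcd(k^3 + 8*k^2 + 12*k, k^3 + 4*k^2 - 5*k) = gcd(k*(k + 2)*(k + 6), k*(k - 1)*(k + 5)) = k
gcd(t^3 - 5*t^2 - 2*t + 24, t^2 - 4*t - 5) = 1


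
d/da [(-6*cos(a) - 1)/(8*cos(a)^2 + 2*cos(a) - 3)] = 2*(24*sin(a)^2 - 8*cos(a) - 34)*sin(a)/(8*cos(a)^2 + 2*cos(a) - 3)^2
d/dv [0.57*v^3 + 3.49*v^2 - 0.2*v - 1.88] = 1.71*v^2 + 6.98*v - 0.2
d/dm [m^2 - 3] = 2*m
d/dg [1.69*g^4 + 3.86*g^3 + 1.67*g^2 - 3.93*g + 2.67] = 6.76*g^3 + 11.58*g^2 + 3.34*g - 3.93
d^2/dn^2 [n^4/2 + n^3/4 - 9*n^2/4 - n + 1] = 6*n^2 + 3*n/2 - 9/2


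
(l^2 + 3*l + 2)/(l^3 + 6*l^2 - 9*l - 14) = (l + 2)/(l^2 + 5*l - 14)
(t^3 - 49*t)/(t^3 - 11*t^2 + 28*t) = (t + 7)/(t - 4)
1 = 1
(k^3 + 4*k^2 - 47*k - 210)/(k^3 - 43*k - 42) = (k + 5)/(k + 1)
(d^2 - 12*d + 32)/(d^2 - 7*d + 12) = (d - 8)/(d - 3)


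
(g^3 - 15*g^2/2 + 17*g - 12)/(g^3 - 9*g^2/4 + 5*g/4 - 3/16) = 8*(g^2 - 6*g + 8)/(8*g^2 - 6*g + 1)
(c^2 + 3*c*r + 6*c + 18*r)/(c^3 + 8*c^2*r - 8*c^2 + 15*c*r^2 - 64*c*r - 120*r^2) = (c + 6)/(c^2 + 5*c*r - 8*c - 40*r)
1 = 1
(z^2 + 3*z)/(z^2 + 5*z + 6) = z/(z + 2)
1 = 1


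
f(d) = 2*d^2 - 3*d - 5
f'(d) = 4*d - 3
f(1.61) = -4.65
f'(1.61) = 3.44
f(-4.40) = 46.92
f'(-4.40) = -20.60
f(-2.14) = 10.58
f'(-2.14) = -11.56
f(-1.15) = 1.10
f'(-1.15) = -7.60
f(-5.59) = 74.27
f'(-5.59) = -25.36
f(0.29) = -5.70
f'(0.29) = -1.84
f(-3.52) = 30.34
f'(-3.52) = -17.08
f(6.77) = 66.36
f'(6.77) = 24.08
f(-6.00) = 85.00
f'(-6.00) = -27.00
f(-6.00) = 85.00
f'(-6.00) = -27.00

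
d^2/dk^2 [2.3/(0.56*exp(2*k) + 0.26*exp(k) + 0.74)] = (2.3*(1.12*exp(k) + 0.26)*(2.24*exp(k) + 0.52)*exp(k) - (5.152*exp(k) + 0.598)*(0.56*exp(2*k) + 0.26*exp(k) + 0.74))*exp(k)/(0.56*exp(2*k) + 0.26*exp(k) + 0.74)^3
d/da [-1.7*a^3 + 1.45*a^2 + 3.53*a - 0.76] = -5.1*a^2 + 2.9*a + 3.53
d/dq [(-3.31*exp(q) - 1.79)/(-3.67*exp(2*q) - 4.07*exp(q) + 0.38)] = (-(3.31*exp(q) + 1.79)*(7.34*exp(q) + 4.07) + 12.1477*exp(2*q) + 13.4717*exp(q) - 1.2578)*exp(q)/(3.67*exp(2*q) + 4.07*exp(q) - 0.38)^2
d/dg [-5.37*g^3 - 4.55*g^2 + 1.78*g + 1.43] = -16.11*g^2 - 9.1*g + 1.78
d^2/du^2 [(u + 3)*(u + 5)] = 2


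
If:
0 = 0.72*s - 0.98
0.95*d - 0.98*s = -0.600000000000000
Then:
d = 0.77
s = 1.36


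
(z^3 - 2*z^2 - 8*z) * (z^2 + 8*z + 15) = z^5 + 6*z^4 - 9*z^3 - 94*z^2 - 120*z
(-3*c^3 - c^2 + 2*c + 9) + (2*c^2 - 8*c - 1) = -3*c^3 + c^2 - 6*c + 8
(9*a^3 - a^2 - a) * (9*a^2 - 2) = 81*a^5 - 9*a^4 - 27*a^3 + 2*a^2 + 2*a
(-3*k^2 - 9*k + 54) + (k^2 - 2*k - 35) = -2*k^2 - 11*k + 19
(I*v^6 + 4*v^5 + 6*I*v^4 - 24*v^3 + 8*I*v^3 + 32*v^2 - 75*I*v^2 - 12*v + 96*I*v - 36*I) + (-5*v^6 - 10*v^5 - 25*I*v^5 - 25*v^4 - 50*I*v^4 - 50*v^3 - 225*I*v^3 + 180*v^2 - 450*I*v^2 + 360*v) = -5*v^6 + I*v^6 - 6*v^5 - 25*I*v^5 - 25*v^4 - 44*I*v^4 - 74*v^3 - 217*I*v^3 + 212*v^2 - 525*I*v^2 + 348*v + 96*I*v - 36*I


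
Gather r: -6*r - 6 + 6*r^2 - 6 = 6*r^2 - 6*r - 12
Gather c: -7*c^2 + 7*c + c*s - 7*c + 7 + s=-7*c^2 + c*s + s + 7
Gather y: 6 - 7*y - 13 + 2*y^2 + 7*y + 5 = 2*y^2 - 2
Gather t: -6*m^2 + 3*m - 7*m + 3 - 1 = -6*m^2 - 4*m + 2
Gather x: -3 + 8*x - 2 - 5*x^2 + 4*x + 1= -5*x^2 + 12*x - 4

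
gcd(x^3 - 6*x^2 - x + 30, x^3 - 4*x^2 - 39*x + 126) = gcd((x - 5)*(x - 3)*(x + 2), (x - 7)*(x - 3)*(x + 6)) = x - 3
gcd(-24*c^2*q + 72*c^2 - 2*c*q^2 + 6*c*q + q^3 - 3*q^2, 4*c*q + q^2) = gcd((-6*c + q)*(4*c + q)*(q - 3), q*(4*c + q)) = 4*c + q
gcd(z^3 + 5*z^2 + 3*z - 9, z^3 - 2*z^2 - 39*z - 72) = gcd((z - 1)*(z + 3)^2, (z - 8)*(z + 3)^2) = z^2 + 6*z + 9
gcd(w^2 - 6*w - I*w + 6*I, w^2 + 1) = w - I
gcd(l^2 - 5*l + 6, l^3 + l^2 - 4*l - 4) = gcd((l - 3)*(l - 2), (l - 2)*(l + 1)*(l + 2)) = l - 2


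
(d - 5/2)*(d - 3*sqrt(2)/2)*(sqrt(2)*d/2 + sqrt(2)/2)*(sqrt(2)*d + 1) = d^4 - 3*d^3/2 - sqrt(2)*d^3 - 4*d^2 + 3*sqrt(2)*d^2/2 + 9*d/4 + 5*sqrt(2)*d/2 + 15/4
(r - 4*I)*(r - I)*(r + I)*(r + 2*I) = r^4 - 2*I*r^3 + 9*r^2 - 2*I*r + 8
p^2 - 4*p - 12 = (p - 6)*(p + 2)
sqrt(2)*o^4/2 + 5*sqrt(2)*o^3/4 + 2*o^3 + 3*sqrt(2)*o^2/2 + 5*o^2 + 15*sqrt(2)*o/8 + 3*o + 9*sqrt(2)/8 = (o + 3/2)*(o + sqrt(2)/2)*(o + 3*sqrt(2)/2)*(sqrt(2)*o/2 + sqrt(2)/2)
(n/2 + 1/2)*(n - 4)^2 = n^3/2 - 7*n^2/2 + 4*n + 8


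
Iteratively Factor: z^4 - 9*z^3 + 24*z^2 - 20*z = (z - 5)*(z^3 - 4*z^2 + 4*z) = (z - 5)*(z - 2)*(z^2 - 2*z) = (z - 5)*(z - 2)^2*(z)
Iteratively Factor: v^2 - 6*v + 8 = (v - 4)*(v - 2)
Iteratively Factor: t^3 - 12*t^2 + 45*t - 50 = (t - 5)*(t^2 - 7*t + 10) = (t - 5)^2*(t - 2)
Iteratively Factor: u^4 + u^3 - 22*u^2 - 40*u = (u)*(u^3 + u^2 - 22*u - 40) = u*(u - 5)*(u^2 + 6*u + 8) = u*(u - 5)*(u + 4)*(u + 2)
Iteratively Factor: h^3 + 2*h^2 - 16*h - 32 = (h + 4)*(h^2 - 2*h - 8) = (h + 2)*(h + 4)*(h - 4)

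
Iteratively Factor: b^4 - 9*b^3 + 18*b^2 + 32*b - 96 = (b + 2)*(b^3 - 11*b^2 + 40*b - 48) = (b - 4)*(b + 2)*(b^2 - 7*b + 12) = (b - 4)^2*(b + 2)*(b - 3)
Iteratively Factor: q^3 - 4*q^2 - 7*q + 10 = (q + 2)*(q^2 - 6*q + 5) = (q - 1)*(q + 2)*(q - 5)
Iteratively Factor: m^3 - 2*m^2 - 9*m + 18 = (m - 3)*(m^2 + m - 6) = (m - 3)*(m + 3)*(m - 2)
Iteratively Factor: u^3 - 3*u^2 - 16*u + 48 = (u + 4)*(u^2 - 7*u + 12) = (u - 3)*(u + 4)*(u - 4)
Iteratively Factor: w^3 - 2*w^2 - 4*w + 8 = (w - 2)*(w^2 - 4) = (w - 2)^2*(w + 2)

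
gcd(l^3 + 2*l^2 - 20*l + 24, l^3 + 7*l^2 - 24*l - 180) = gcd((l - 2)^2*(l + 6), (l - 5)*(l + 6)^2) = l + 6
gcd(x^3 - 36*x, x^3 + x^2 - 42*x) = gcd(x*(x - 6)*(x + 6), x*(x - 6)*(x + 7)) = x^2 - 6*x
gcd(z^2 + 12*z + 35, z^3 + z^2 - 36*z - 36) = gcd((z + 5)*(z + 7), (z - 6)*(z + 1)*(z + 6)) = 1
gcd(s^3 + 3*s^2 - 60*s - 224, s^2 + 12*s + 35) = s + 7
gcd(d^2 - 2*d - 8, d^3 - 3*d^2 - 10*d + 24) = d - 4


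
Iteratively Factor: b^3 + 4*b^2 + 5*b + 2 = (b + 2)*(b^2 + 2*b + 1) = (b + 1)*(b + 2)*(b + 1)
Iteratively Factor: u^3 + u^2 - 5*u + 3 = (u - 1)*(u^2 + 2*u - 3) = (u - 1)*(u + 3)*(u - 1)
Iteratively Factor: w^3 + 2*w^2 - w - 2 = (w + 1)*(w^2 + w - 2) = (w + 1)*(w + 2)*(w - 1)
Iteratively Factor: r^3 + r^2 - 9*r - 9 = (r - 3)*(r^2 + 4*r + 3) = (r - 3)*(r + 1)*(r + 3)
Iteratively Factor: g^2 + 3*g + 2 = (g + 2)*(g + 1)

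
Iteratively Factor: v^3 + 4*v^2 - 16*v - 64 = (v + 4)*(v^2 - 16) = (v + 4)^2*(v - 4)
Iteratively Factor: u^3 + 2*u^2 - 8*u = (u - 2)*(u^2 + 4*u) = u*(u - 2)*(u + 4)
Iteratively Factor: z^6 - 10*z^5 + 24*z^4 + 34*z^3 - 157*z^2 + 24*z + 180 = (z + 1)*(z^5 - 11*z^4 + 35*z^3 - z^2 - 156*z + 180) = (z - 3)*(z + 1)*(z^4 - 8*z^3 + 11*z^2 + 32*z - 60) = (z - 3)^2*(z + 1)*(z^3 - 5*z^2 - 4*z + 20) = (z - 3)^2*(z - 2)*(z + 1)*(z^2 - 3*z - 10) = (z - 5)*(z - 3)^2*(z - 2)*(z + 1)*(z + 2)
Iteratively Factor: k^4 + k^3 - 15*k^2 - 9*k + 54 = (k + 3)*(k^3 - 2*k^2 - 9*k + 18) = (k + 3)^2*(k^2 - 5*k + 6) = (k - 3)*(k + 3)^2*(k - 2)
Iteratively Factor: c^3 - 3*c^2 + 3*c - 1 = (c - 1)*(c^2 - 2*c + 1) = (c - 1)^2*(c - 1)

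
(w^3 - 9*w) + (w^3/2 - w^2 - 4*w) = 3*w^3/2 - w^2 - 13*w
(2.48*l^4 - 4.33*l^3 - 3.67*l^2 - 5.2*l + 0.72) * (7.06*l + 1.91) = 17.5088*l^5 - 25.833*l^4 - 34.1805*l^3 - 43.7217*l^2 - 4.8488*l + 1.3752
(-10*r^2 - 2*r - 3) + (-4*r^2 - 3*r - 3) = -14*r^2 - 5*r - 6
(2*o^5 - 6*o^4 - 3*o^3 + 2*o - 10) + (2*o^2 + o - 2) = 2*o^5 - 6*o^4 - 3*o^3 + 2*o^2 + 3*o - 12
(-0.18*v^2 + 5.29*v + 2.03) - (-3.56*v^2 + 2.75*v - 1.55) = 3.38*v^2 + 2.54*v + 3.58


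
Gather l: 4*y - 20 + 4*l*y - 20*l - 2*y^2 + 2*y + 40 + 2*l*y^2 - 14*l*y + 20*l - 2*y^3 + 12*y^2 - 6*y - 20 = l*(2*y^2 - 10*y) - 2*y^3 + 10*y^2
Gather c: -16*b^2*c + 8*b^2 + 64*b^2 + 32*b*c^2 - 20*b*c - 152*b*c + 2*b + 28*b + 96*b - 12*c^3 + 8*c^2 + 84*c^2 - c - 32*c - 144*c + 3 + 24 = 72*b^2 + 126*b - 12*c^3 + c^2*(32*b + 92) + c*(-16*b^2 - 172*b - 177) + 27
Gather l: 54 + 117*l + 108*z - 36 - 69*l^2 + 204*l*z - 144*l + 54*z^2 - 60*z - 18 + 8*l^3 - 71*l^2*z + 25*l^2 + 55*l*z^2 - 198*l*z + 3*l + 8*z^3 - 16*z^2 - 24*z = 8*l^3 + l^2*(-71*z - 44) + l*(55*z^2 + 6*z - 24) + 8*z^3 + 38*z^2 + 24*z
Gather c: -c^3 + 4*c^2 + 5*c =-c^3 + 4*c^2 + 5*c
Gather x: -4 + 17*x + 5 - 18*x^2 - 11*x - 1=-18*x^2 + 6*x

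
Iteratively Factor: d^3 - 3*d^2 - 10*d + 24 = (d - 4)*(d^2 + d - 6) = (d - 4)*(d + 3)*(d - 2)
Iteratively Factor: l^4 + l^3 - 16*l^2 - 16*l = (l + 1)*(l^3 - 16*l) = (l - 4)*(l + 1)*(l^2 + 4*l) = (l - 4)*(l + 1)*(l + 4)*(l)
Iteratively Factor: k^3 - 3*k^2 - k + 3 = (k - 3)*(k^2 - 1) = (k - 3)*(k - 1)*(k + 1)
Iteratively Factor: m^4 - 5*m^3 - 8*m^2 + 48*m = (m)*(m^3 - 5*m^2 - 8*m + 48) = m*(m - 4)*(m^2 - m - 12) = m*(m - 4)*(m + 3)*(m - 4)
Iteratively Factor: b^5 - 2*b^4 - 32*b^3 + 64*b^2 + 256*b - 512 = (b - 4)*(b^4 + 2*b^3 - 24*b^2 - 32*b + 128) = (b - 4)*(b + 4)*(b^3 - 2*b^2 - 16*b + 32) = (b - 4)^2*(b + 4)*(b^2 + 2*b - 8) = (b - 4)^2*(b - 2)*(b + 4)*(b + 4)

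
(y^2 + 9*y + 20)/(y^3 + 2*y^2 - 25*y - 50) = (y + 4)/(y^2 - 3*y - 10)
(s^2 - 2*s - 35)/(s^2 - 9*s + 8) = (s^2 - 2*s - 35)/(s^2 - 9*s + 8)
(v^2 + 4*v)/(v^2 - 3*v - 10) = v*(v + 4)/(v^2 - 3*v - 10)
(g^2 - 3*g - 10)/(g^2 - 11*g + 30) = (g + 2)/(g - 6)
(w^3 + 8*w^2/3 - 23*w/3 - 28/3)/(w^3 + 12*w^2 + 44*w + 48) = (3*w^2 - 4*w - 7)/(3*(w^2 + 8*w + 12))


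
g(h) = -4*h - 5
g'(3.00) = -4.00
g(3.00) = -17.00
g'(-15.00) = -4.00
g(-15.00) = 55.00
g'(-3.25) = -4.00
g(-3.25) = 8.00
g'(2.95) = -4.00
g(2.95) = -16.80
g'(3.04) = -4.00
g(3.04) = -17.16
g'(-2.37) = -4.00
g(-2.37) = 4.48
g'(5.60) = -4.00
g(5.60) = -27.40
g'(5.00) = -4.00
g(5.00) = -25.00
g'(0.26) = -4.00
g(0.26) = -6.04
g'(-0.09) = -4.00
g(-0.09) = -4.64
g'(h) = -4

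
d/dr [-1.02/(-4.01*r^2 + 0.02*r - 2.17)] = (0.0204 - 8.1804*r)/(4.01*r^2 - 0.02*r + 2.17)^2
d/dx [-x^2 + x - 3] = 1 - 2*x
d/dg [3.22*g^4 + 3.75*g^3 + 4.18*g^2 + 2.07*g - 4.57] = 12.88*g^3 + 11.25*g^2 + 8.36*g + 2.07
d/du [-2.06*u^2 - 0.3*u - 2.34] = -4.12*u - 0.3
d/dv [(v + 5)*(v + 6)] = 2*v + 11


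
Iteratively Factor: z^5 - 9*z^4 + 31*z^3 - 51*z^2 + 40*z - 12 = (z - 3)*(z^4 - 6*z^3 + 13*z^2 - 12*z + 4) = (z - 3)*(z - 2)*(z^3 - 4*z^2 + 5*z - 2) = (z - 3)*(z - 2)^2*(z^2 - 2*z + 1) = (z - 3)*(z - 2)^2*(z - 1)*(z - 1)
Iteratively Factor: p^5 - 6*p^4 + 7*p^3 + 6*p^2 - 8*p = (p - 2)*(p^4 - 4*p^3 - p^2 + 4*p) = (p - 4)*(p - 2)*(p^3 - p) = p*(p - 4)*(p - 2)*(p^2 - 1) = p*(p - 4)*(p - 2)*(p - 1)*(p + 1)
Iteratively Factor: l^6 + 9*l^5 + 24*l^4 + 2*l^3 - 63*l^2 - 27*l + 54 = (l - 1)*(l^5 + 10*l^4 + 34*l^3 + 36*l^2 - 27*l - 54) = (l - 1)*(l + 3)*(l^4 + 7*l^3 + 13*l^2 - 3*l - 18) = (l - 1)*(l + 3)^2*(l^3 + 4*l^2 + l - 6) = (l - 1)*(l + 3)^3*(l^2 + l - 2) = (l - 1)*(l + 2)*(l + 3)^3*(l - 1)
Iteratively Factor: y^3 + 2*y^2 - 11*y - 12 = (y - 3)*(y^2 + 5*y + 4) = (y - 3)*(y + 4)*(y + 1)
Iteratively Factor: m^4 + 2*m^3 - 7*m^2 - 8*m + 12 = (m - 1)*(m^3 + 3*m^2 - 4*m - 12) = (m - 1)*(m + 3)*(m^2 - 4) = (m - 1)*(m + 2)*(m + 3)*(m - 2)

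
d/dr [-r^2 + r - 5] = 1 - 2*r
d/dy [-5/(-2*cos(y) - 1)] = 10*sin(y)/(2*cos(y) + 1)^2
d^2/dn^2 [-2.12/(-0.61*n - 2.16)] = 1.577704/(0.61*n + 2.16)^3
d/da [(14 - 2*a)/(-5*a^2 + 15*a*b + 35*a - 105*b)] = -2/(5*a^2 - 30*a*b + 45*b^2)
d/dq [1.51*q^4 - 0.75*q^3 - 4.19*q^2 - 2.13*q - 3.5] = 6.04*q^3 - 2.25*q^2 - 8.38*q - 2.13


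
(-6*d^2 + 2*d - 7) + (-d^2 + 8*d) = -7*d^2 + 10*d - 7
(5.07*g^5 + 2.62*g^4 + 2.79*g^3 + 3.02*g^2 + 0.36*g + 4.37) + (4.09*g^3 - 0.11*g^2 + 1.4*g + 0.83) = 5.07*g^5 + 2.62*g^4 + 6.88*g^3 + 2.91*g^2 + 1.76*g + 5.2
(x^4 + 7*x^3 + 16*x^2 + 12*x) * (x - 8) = x^5 - x^4 - 40*x^3 - 116*x^2 - 96*x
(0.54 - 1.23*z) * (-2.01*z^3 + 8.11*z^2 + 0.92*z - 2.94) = 2.4723*z^4 - 11.0607*z^3 + 3.2478*z^2 + 4.113*z - 1.5876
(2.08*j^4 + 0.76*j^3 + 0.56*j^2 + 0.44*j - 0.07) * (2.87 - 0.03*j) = -0.0624*j^5 + 5.9468*j^4 + 2.1644*j^3 + 1.594*j^2 + 1.2649*j - 0.2009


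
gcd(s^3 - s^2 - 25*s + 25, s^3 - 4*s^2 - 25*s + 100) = s^2 - 25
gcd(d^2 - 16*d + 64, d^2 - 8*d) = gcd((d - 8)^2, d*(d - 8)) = d - 8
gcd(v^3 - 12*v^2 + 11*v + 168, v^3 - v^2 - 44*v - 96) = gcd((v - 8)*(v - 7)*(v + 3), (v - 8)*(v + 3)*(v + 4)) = v^2 - 5*v - 24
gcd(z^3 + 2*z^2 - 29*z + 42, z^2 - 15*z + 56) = 1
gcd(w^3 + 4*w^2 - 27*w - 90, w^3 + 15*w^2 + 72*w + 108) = w^2 + 9*w + 18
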